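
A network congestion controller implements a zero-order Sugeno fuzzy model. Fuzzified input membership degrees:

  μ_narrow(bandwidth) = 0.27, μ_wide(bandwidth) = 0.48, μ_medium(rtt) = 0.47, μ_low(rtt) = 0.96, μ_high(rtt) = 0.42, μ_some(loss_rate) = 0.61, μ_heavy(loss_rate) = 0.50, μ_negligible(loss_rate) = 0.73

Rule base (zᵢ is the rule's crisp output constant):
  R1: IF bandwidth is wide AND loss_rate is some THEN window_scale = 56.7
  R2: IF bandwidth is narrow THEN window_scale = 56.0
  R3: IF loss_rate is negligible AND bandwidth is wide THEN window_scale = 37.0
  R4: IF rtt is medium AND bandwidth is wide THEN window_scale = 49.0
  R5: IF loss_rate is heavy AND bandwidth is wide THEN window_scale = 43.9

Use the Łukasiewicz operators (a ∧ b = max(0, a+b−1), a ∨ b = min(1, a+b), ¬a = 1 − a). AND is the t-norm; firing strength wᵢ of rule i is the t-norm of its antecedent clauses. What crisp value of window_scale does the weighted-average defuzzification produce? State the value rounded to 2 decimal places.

49.11

R1 (z=56.7): wide=0.48, some=0.61; AND[max(0, a+b−1)] → w = 0.09
R2 (z=56.0): narrow=0.27 → w = 0.27
R3 (z=37.0): negligible=0.73, wide=0.48; AND[max(0, a+b−1)] → w = 0.21
R4 (z=49.0): medium=0.47, wide=0.48; AND[max(0, a+b−1)] → w = 0.00
R5 (z=43.9): heavy=0.50, wide=0.48; AND[max(0, a+b−1)] → w = 0.00
Weighted average = (0.09·56.7 + 0.27·56.0 + 0.21·37.0 + 0.00·49.0 + 0.00·43.9) / (0.09 + 0.27 + 0.21 + 0.00 + 0.00)
  = 27.9930 / 0.5700 = 49.11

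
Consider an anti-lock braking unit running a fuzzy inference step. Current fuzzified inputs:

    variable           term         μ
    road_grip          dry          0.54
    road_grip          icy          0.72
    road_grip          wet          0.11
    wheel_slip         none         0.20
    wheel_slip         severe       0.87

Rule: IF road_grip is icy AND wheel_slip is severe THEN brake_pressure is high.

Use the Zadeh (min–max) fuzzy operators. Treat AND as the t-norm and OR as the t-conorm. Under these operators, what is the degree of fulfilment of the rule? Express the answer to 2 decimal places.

firing strength: icy=0.72, severe=0.87; AND[min(a, b)] → w = 0.72

0.72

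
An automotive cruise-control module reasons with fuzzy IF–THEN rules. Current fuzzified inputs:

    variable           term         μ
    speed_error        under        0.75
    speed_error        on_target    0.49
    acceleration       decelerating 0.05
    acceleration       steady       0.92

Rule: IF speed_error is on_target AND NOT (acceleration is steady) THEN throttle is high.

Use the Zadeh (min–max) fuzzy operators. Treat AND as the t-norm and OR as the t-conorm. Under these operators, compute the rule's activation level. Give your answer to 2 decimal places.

firing strength: on_target=0.49, ¬steady=1−0.92=0.08; AND[min(a, b)] → w = 0.08

0.08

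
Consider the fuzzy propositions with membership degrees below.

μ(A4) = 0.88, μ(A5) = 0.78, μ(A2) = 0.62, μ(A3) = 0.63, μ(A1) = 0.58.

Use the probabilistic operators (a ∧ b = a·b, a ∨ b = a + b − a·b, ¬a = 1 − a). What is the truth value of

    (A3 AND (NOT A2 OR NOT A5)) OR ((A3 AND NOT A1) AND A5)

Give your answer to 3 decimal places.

0.465

NOT A2 = 1 − 0.6200 = 0.3800
NOT A5 = 1 − 0.7800 = 0.2200
NOT A2 OR NOT A5 = a + b − a·b on (0.3800, 0.2200) = 0.5164
A3 AND (NOT A2 OR NOT A5) = a·b on (0.6300, 0.5164) = 0.3253
NOT A1 = 1 − 0.5800 = 0.4200
A3 AND NOT A1 = a·b on (0.6300, 0.4200) = 0.2646
(A3 AND NOT A1) AND A5 = a·b on (0.2646, 0.7800) = 0.2064
(A3 AND (NOT A2 OR NOT A5)) OR ((A3 AND NOT A1) AND A5) = a + b − a·b on (0.3253, 0.2064) = 0.4646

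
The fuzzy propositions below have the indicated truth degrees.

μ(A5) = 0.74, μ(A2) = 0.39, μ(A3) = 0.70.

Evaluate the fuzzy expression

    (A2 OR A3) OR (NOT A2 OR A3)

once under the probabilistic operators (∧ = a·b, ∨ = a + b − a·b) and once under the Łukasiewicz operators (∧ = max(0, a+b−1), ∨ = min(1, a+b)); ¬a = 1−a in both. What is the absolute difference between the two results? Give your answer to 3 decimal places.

0.021

Under probabilistic:
  A2 OR A3 = a + b − a·b on (0.3900, 0.7000) = 0.8170
  NOT A2 = 1 − 0.3900 = 0.6100
  NOT A2 OR A3 = a + b − a·b on (0.6100, 0.7000) = 0.8830
  (A2 OR A3) OR (NOT A2 OR A3) = a + b − a·b on (0.8170, 0.8830) = 0.9786
  → value = 0.9786
Under Łukasiewicz:
  A2 OR A3 = min(1, a+b) on (0.39, 0.70) = 1.00
  NOT A2 = 1 − 0.39 = 0.61
  NOT A2 OR A3 = min(1, a+b) on (0.61, 0.70) = 1.00
  (A2 OR A3) OR (NOT A2 OR A3) = min(1, a+b) on (1.00, 1.00) = 1.00
  → value = 1.0000
|0.9786 − 1.0000| = 0.021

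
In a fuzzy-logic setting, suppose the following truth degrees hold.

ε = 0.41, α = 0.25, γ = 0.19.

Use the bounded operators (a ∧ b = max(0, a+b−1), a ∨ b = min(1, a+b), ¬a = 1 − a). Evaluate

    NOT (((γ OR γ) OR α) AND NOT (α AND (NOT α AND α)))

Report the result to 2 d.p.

γ OR γ = min(1, a+b) on (0.19, 0.19) = 0.38
(γ OR γ) OR α = min(1, a+b) on (0.38, 0.25) = 0.63
NOT α = 1 − 0.25 = 0.75
NOT α AND α = max(0, a+b−1) on (0.75, 0.25) = 0.00
α AND (NOT α AND α) = max(0, a+b−1) on (0.25, 0.00) = 0.00
NOT (α AND (NOT α AND α)) = 1 − 0.00 = 1.00
((γ OR γ) OR α) AND NOT (α AND (NOT α AND α)) = max(0, a+b−1) on (0.63, 1.00) = 0.63
NOT (((γ OR γ) OR α) AND NOT (α AND (NOT α AND α))) = 1 − 0.63 = 0.37

0.37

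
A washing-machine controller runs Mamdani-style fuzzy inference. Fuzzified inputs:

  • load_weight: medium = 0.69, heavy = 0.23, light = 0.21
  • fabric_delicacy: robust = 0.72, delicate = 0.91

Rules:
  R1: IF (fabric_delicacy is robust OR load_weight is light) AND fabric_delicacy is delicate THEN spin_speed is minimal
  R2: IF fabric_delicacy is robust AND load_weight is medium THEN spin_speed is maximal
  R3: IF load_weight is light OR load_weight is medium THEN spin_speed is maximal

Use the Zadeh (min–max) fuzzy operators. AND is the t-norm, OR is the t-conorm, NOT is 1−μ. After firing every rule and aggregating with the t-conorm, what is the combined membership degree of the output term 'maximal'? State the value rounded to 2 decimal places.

R1: (robust=0.72 OR light=0.21) = 0.72; AND[min(a, b)] with delicate=0.91 → w = 0.72
R2: robust=0.72, medium=0.69; AND[min(a, b)] → w = 0.69
R3: light=0.21, medium=0.69; OR[max(a, b)] → w = 0.69
Rules with consequent 'maximal': {R2, R3} → strengths 0.69, 0.69
Aggregate via t-conorm [max(a, b)]: 0.69

0.69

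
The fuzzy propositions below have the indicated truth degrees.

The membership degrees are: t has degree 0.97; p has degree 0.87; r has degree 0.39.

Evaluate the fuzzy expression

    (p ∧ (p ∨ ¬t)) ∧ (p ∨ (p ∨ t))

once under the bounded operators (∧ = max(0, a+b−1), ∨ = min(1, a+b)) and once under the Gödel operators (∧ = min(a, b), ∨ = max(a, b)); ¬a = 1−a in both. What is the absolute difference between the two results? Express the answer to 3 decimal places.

Under bounded:
  ¬t = 1 − 0.97 = 0.03
  p ∨ ¬t = min(1, a+b) on (0.87, 0.03) = 0.90
  p ∧ (p ∨ ¬t) = max(0, a+b−1) on (0.87, 0.90) = 0.77
  p ∨ t = min(1, a+b) on (0.87, 0.97) = 1.00
  p ∨ (p ∨ t) = min(1, a+b) on (0.87, 1.00) = 1.00
  (p ∧ (p ∨ ¬t)) ∧ (p ∨ (p ∨ t)) = max(0, a+b−1) on (0.77, 1.00) = 0.77
  → value = 0.7700
Under Gödel:
  ¬t = 1 − 0.97 = 0.03
  p ∨ ¬t = max(a, b) on (0.87, 0.03) = 0.87
  p ∧ (p ∨ ¬t) = min(a, b) on (0.87, 0.87) = 0.87
  p ∨ t = max(a, b) on (0.87, 0.97) = 0.97
  p ∨ (p ∨ t) = max(a, b) on (0.87, 0.97) = 0.97
  (p ∧ (p ∨ ¬t)) ∧ (p ∨ (p ∨ t)) = min(a, b) on (0.87, 0.97) = 0.87
  → value = 0.8700
|0.7700 − 0.8700| = 0.100

0.100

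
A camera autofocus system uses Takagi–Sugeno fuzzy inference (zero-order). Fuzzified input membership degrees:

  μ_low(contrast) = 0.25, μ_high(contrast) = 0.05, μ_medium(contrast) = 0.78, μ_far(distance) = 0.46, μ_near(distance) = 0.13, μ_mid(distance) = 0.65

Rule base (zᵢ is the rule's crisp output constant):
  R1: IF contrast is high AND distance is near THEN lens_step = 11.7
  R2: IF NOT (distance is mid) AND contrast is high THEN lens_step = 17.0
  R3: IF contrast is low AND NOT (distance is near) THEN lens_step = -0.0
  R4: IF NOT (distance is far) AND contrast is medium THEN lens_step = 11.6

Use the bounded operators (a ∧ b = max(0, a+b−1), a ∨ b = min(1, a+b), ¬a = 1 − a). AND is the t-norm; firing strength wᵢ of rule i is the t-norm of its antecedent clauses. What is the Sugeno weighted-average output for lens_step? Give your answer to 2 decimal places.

R1 (z=11.7): high=0.05, near=0.13; AND[max(0, a+b−1)] → w = 0.00
R2 (z=17.0): ¬mid=1−0.65=0.35, high=0.05; AND[max(0, a+b−1)] → w = 0.00
R3 (z=-0.0): low=0.25, ¬near=1−0.13=0.87; AND[max(0, a+b−1)] → w = 0.12
R4 (z=11.6): ¬far=1−0.46=0.54, medium=0.78; AND[max(0, a+b−1)] → w = 0.32
Weighted average = (0.00·11.7 + 0.00·17.0 + 0.12·-0.0 + 0.32·11.6) / (0.00 + 0.00 + 0.12 + 0.32)
  = 3.7120 / 0.4400 = 8.44

8.44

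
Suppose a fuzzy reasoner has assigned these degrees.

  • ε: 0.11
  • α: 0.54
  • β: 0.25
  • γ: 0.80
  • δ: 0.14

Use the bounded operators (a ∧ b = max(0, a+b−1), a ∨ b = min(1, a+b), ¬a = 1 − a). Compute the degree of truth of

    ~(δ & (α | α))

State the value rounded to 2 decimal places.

α | α = min(1, a+b) on (0.54, 0.54) = 1.00
δ & (α | α) = max(0, a+b−1) on (0.14, 1.00) = 0.14
~(δ & (α | α)) = 1 − 0.14 = 0.86

0.86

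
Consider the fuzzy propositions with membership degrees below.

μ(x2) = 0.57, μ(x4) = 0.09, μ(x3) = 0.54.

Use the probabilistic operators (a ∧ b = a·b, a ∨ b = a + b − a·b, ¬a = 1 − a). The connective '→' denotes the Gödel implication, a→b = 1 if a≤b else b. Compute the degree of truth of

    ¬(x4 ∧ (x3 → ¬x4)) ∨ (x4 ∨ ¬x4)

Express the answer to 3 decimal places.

0.993

¬x4 = 1 − 0.0900 = 0.9100
x3 → ¬x4  [Gödel: 1 if a≤b else b] with a=0.5400, b=0.9100 → 1.0000
x4 ∧ (x3 → ¬x4) = a·b on (0.0900, 1.0000) = 0.0900
¬(x4 ∧ (x3 → ¬x4)) = 1 − 0.0900 = 0.9100
¬x4 = 1 − 0.0900 = 0.9100
x4 ∨ ¬x4 = a + b − a·b on (0.0900, 0.9100) = 0.9181
¬(x4 ∧ (x3 → ¬x4)) ∨ (x4 ∨ ¬x4) = a + b − a·b on (0.9100, 0.9181) = 0.9926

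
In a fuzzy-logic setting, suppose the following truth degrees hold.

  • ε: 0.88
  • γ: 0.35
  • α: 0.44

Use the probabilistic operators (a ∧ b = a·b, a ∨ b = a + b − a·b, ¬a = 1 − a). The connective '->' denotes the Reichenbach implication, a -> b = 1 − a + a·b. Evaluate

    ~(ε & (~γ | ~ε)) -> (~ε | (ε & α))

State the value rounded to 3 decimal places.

~γ = 1 − 0.3500 = 0.6500
~ε = 1 − 0.8800 = 0.1200
~γ | ~ε = a + b − a·b on (0.6500, 0.1200) = 0.6920
ε & (~γ | ~ε) = a·b on (0.8800, 0.6920) = 0.6090
~(ε & (~γ | ~ε)) = 1 − 0.6090 = 0.3910
~ε = 1 − 0.8800 = 0.1200
ε & α = a·b on (0.8800, 0.4400) = 0.3872
~ε | (ε & α) = a + b − a·b on (0.1200, 0.3872) = 0.4607
~(ε & (~γ | ~ε)) -> (~ε | (ε & α))  [Reichenbach: 1 − a + a·b] with a=0.3910, b=0.4607 → 0.7891

0.789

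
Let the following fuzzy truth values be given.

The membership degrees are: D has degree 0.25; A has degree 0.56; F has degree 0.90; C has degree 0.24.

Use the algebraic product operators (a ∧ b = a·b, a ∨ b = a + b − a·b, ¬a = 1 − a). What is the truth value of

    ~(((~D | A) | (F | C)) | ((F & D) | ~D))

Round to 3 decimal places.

0.002

~D = 1 − 0.2500 = 0.7500
~D | A = a + b − a·b on (0.7500, 0.5600) = 0.8900
F | C = a + b − a·b on (0.9000, 0.2400) = 0.9240
(~D | A) | (F | C) = a + b − a·b on (0.8900, 0.9240) = 0.9916
F & D = a·b on (0.9000, 0.2500) = 0.2250
~D = 1 − 0.2500 = 0.7500
(F & D) | ~D = a + b − a·b on (0.2250, 0.7500) = 0.8062
((~D | A) | (F | C)) | ((F & D) | ~D) = a + b − a·b on (0.9916, 0.8062) = 0.9984
~(((~D | A) | (F | C)) | ((F & D) | ~D)) = 1 − 0.9984 = 0.0016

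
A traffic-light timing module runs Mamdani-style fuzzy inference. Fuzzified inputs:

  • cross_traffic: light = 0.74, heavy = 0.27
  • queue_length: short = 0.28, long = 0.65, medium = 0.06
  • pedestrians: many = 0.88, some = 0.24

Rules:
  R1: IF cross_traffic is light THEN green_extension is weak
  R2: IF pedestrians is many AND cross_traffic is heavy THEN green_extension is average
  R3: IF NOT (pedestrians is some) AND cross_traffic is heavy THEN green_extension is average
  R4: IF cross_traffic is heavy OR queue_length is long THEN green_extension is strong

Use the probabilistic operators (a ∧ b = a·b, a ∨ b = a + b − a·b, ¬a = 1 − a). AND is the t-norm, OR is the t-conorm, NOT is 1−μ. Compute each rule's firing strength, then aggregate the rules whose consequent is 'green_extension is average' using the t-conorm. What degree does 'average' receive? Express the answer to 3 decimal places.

R1: light=0.74 → w = 0.7400
R2: many=0.88, heavy=0.27; AND[a·b] → w = 0.2376
R3: ¬some=1−0.24=0.76, heavy=0.27; AND[a·b] → w = 0.2052
R4: heavy=0.27, long=0.65; OR[a + b − a·b] → w = 0.7445
Rules with consequent 'average': {R2, R3} → strengths 0.2376, 0.2052
Aggregate via t-conorm [a + b − a·b]: 0.3940

0.394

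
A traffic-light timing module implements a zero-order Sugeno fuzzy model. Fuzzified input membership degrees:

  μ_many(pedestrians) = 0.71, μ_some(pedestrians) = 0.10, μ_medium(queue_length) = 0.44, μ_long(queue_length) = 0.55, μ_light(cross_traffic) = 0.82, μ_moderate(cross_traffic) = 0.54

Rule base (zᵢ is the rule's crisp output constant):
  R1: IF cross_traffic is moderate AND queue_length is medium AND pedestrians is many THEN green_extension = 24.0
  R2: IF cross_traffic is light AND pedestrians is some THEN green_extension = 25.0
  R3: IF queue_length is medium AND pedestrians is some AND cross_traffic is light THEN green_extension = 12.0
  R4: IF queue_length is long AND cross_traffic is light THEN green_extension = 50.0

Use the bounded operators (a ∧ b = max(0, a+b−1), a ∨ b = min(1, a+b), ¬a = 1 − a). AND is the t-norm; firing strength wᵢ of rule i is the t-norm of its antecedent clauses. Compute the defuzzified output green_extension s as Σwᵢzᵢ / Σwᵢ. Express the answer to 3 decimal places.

R1 (z=24.0): moderate=0.54, medium=0.44, many=0.71; AND[max(0, a+b−1)] → w = 0.00
R2 (z=25.0): light=0.82, some=0.10; AND[max(0, a+b−1)] → w = 0.00
R3 (z=12.0): medium=0.44, some=0.10, light=0.82; AND[max(0, a+b−1)] → w = 0.00
R4 (z=50.0): long=0.55, light=0.82; AND[max(0, a+b−1)] → w = 0.37
Weighted average = (0.00·24.0 + 0.00·25.0 + 0.00·12.0 + 0.37·50.0) / (0.00 + 0.00 + 0.00 + 0.37)
  = 18.5000 / 0.3700 = 50.000

50.000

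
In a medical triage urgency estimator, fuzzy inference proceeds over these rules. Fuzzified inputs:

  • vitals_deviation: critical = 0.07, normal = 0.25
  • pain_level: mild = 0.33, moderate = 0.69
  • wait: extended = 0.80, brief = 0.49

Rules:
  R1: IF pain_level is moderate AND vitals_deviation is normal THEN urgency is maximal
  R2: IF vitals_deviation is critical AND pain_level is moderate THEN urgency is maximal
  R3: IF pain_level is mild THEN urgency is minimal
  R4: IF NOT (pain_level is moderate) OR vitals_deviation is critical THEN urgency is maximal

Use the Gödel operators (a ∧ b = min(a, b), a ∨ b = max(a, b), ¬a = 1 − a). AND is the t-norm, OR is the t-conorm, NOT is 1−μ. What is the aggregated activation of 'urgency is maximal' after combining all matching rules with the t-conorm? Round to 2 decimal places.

0.31

R1: moderate=0.69, normal=0.25; AND[min(a, b)] → w = 0.25
R2: critical=0.07, moderate=0.69; AND[min(a, b)] → w = 0.07
R3: mild=0.33 → w = 0.33
R4: ¬moderate=1−0.69=0.31, critical=0.07; OR[max(a, b)] → w = 0.31
Rules with consequent 'maximal': {R1, R2, R4} → strengths 0.25, 0.07, 0.31
Aggregate via t-conorm [max(a, b)]: 0.31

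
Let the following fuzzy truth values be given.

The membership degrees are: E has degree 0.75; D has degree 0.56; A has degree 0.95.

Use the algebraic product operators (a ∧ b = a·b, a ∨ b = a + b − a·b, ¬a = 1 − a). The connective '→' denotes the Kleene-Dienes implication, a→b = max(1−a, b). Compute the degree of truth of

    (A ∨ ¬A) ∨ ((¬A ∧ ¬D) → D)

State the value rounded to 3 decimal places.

0.999

¬A = 1 − 0.9500 = 0.0500
A ∨ ¬A = a + b − a·b on (0.9500, 0.0500) = 0.9525
¬A = 1 − 0.9500 = 0.0500
¬D = 1 − 0.5600 = 0.4400
¬A ∧ ¬D = a·b on (0.0500, 0.4400) = 0.0220
(¬A ∧ ¬D) → D  [Kleene-Dienes: max(1−a, b)] with a=0.0220, b=0.5600 → 0.9780
(A ∨ ¬A) ∨ ((¬A ∧ ¬D) → D) = a + b − a·b on (0.9525, 0.9780) = 0.9990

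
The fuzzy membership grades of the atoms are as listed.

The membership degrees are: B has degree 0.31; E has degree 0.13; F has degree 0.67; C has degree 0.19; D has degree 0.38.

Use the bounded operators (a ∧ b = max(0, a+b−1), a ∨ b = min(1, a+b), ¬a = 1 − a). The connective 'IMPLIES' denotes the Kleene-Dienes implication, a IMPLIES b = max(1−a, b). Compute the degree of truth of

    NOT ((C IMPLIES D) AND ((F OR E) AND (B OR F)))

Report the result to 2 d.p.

C IMPLIES D  [Kleene-Dienes: max(1−a, b)] with a=0.19, b=0.38 → 0.81
F OR E = min(1, a+b) on (0.67, 0.13) = 0.80
B OR F = min(1, a+b) on (0.31, 0.67) = 0.98
(F OR E) AND (B OR F) = max(0, a+b−1) on (0.80, 0.98) = 0.78
(C IMPLIES D) AND ((F OR E) AND (B OR F)) = max(0, a+b−1) on (0.81, 0.78) = 0.59
NOT ((C IMPLIES D) AND ((F OR E) AND (B OR F))) = 1 − 0.59 = 0.41

0.41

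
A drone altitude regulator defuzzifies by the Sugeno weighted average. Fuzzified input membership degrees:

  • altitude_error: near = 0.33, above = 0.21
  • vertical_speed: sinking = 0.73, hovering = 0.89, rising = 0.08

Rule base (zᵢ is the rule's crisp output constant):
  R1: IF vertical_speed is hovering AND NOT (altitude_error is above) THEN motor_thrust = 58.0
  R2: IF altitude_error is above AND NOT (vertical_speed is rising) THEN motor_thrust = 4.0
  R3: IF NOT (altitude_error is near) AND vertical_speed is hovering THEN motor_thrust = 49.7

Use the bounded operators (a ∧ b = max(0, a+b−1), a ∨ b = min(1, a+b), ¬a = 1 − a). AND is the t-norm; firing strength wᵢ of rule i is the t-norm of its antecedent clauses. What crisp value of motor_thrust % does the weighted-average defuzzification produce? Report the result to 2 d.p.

49.48

R1 (z=58.0): hovering=0.89, ¬above=1−0.21=0.79; AND[max(0, a+b−1)] → w = 0.68
R2 (z=4.0): above=0.21, ¬rising=1−0.08=0.92; AND[max(0, a+b−1)] → w = 0.13
R3 (z=49.7): ¬near=1−0.33=0.67, hovering=0.89; AND[max(0, a+b−1)] → w = 0.56
Weighted average = (0.68·58.0 + 0.13·4.0 + 0.56·49.7) / (0.68 + 0.13 + 0.56)
  = 67.7920 / 1.3700 = 49.48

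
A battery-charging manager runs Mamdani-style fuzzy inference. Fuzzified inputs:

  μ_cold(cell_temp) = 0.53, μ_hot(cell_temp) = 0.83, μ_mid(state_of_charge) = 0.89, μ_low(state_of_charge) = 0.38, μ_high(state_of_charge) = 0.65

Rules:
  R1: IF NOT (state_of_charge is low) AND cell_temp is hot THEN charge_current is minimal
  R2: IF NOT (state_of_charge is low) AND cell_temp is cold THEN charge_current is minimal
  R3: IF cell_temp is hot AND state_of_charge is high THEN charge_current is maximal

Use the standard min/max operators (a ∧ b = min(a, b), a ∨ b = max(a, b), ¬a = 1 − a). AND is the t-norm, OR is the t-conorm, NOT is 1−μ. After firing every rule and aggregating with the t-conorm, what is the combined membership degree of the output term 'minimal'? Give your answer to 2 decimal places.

0.62

R1: ¬low=1−0.38=0.62, hot=0.83; AND[min(a, b)] → w = 0.62
R2: ¬low=1−0.38=0.62, cold=0.53; AND[min(a, b)] → w = 0.53
R3: hot=0.83, high=0.65; AND[min(a, b)] → w = 0.65
Rules with consequent 'minimal': {R1, R2} → strengths 0.62, 0.53
Aggregate via t-conorm [max(a, b)]: 0.62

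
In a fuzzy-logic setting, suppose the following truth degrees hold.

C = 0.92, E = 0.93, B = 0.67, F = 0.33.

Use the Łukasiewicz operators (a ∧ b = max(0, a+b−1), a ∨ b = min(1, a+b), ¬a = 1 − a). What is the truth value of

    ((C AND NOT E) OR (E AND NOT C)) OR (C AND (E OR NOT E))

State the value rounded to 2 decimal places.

0.93

NOT E = 1 − 0.93 = 0.07
C AND NOT E = max(0, a+b−1) on (0.92, 0.07) = 0.00
NOT C = 1 − 0.92 = 0.08
E AND NOT C = max(0, a+b−1) on (0.93, 0.08) = 0.01
(C AND NOT E) OR (E AND NOT C) = min(1, a+b) on (0.00, 0.01) = 0.01
NOT E = 1 − 0.93 = 0.07
E OR NOT E = min(1, a+b) on (0.93, 0.07) = 1.00
C AND (E OR NOT E) = max(0, a+b−1) on (0.92, 1.00) = 0.92
((C AND NOT E) OR (E AND NOT C)) OR (C AND (E OR NOT E)) = min(1, a+b) on (0.01, 0.92) = 0.93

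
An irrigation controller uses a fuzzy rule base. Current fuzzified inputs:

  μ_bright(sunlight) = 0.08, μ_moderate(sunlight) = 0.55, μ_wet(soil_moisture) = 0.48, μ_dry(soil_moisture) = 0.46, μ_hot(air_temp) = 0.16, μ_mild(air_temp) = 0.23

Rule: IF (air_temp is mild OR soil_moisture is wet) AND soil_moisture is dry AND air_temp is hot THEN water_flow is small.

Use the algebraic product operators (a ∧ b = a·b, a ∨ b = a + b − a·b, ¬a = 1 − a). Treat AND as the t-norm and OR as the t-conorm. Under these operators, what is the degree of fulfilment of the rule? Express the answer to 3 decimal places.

0.044

firing strength: (mild=0.23 OR wet=0.48) = 0.5996; AND[a·b] with dry=0.46, hot=0.16 → w = 0.0441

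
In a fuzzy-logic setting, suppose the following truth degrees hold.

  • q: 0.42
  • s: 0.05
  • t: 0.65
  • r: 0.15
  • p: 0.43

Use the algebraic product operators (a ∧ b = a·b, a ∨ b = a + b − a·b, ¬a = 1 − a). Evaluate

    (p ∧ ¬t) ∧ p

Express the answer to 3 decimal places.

0.065

¬t = 1 − 0.6500 = 0.3500
p ∧ ¬t = a·b on (0.4300, 0.3500) = 0.1505
(p ∧ ¬t) ∧ p = a·b on (0.1505, 0.4300) = 0.0647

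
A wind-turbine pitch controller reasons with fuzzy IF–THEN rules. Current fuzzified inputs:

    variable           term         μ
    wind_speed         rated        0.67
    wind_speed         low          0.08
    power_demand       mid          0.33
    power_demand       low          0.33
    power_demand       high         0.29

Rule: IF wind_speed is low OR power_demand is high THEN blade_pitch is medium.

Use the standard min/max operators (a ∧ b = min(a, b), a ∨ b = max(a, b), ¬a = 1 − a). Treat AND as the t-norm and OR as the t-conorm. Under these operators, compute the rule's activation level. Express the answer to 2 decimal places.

0.29

firing strength: low=0.08, high=0.29; OR[max(a, b)] → w = 0.29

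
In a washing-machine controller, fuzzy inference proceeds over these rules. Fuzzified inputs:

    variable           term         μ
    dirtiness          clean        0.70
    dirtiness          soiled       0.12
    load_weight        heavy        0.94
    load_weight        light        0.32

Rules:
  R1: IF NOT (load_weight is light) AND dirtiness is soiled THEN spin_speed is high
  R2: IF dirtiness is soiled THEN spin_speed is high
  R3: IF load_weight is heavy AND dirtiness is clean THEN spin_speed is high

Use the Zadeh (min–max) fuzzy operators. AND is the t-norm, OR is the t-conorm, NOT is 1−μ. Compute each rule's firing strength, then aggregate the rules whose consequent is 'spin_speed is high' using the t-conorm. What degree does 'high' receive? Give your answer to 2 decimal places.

0.70

R1: ¬light=1−0.32=0.68, soiled=0.12; AND[min(a, b)] → w = 0.12
R2: soiled=0.12 → w = 0.12
R3: heavy=0.94, clean=0.70; AND[min(a, b)] → w = 0.70
Rules with consequent 'high': {R1, R2, R3} → strengths 0.12, 0.12, 0.70
Aggregate via t-conorm [max(a, b)]: 0.70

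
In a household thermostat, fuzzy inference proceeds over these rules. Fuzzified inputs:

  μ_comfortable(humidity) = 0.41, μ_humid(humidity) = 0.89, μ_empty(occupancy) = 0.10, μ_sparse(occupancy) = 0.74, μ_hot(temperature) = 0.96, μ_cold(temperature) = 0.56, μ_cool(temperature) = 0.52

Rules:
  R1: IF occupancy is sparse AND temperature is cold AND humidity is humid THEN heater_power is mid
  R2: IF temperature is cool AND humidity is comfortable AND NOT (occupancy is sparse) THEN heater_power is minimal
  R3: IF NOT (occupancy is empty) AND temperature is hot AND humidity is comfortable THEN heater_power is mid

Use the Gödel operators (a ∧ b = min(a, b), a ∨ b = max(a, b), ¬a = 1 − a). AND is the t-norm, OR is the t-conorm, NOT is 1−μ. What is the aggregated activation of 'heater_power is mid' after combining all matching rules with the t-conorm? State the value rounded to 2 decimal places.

0.56

R1: sparse=0.74, cold=0.56, humid=0.89; AND[min(a, b)] → w = 0.56
R2: cool=0.52, comfortable=0.41, ¬sparse=1−0.74=0.26; AND[min(a, b)] → w = 0.26
R3: ¬empty=1−0.10=0.90, hot=0.96, comfortable=0.41; AND[min(a, b)] → w = 0.41
Rules with consequent 'mid': {R1, R3} → strengths 0.56, 0.41
Aggregate via t-conorm [max(a, b)]: 0.56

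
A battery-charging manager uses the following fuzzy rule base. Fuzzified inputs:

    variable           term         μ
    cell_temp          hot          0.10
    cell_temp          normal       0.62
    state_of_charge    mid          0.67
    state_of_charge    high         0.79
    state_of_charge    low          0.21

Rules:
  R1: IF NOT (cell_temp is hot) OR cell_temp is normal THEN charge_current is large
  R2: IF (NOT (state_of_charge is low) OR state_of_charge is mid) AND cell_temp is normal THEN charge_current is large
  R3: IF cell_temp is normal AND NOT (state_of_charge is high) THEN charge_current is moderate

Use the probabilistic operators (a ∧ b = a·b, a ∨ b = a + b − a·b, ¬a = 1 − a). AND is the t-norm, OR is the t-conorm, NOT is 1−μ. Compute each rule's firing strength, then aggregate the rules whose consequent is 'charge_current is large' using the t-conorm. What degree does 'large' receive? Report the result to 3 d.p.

R1: ¬hot=1−0.10=0.90, normal=0.62; OR[a + b − a·b] → w = 0.9620
R2: (¬low=1−0.21=0.79 OR mid=0.67) = 0.9307; AND[a·b] with normal=0.62 → w = 0.5770
R3: normal=0.62, ¬high=1−0.79=0.21; AND[a·b] → w = 0.1302
Rules with consequent 'large': {R1, R2} → strengths 0.9620, 0.5770
Aggregate via t-conorm [a + b − a·b]: 0.9839

0.984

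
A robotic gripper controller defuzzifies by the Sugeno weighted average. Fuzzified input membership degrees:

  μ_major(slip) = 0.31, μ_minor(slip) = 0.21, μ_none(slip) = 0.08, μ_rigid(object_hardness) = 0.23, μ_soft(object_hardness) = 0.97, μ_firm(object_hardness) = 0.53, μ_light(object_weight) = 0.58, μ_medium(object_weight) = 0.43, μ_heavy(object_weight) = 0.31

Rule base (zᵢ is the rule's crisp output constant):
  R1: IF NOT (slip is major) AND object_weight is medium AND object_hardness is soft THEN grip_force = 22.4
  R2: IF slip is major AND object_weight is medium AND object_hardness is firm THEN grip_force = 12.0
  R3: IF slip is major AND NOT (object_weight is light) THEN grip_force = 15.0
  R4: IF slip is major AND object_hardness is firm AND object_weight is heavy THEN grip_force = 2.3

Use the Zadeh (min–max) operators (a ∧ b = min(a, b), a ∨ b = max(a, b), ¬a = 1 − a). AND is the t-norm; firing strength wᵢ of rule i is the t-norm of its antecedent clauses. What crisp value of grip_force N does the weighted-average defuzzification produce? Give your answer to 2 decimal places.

R1 (z=22.4): ¬major=1−0.31=0.69, medium=0.43, soft=0.97; AND[min(a, b)] → w = 0.43
R2 (z=12.0): major=0.31, medium=0.43, firm=0.53; AND[min(a, b)] → w = 0.31
R3 (z=15.0): major=0.31, ¬light=1−0.58=0.42; AND[min(a, b)] → w = 0.31
R4 (z=2.3): major=0.31, firm=0.53, heavy=0.31; AND[min(a, b)] → w = 0.31
Weighted average = (0.43·22.4 + 0.31·12.0 + 0.31·15.0 + 0.31·2.3) / (0.43 + 0.31 + 0.31 + 0.31)
  = 18.7150 / 1.3600 = 13.76

13.76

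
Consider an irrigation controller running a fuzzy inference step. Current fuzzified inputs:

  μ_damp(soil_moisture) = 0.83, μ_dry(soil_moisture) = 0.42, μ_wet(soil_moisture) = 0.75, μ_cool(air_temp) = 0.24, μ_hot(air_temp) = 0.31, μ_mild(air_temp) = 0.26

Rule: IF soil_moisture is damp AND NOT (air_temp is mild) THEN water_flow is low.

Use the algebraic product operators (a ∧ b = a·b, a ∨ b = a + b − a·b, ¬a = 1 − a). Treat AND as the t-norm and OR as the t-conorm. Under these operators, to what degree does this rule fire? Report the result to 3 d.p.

0.614

firing strength: damp=0.83, ¬mild=1−0.26=0.74; AND[a·b] → w = 0.6142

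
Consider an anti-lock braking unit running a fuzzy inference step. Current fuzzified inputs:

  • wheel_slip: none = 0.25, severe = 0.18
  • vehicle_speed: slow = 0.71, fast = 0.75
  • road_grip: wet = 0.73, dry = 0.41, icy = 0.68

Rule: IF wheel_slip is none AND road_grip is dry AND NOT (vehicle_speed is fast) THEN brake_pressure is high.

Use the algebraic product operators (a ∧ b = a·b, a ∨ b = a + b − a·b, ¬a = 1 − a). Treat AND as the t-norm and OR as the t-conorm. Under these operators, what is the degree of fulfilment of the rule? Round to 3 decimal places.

0.026

firing strength: none=0.25, dry=0.41, ¬fast=1−0.75=0.25; AND[a·b] → w = 0.0256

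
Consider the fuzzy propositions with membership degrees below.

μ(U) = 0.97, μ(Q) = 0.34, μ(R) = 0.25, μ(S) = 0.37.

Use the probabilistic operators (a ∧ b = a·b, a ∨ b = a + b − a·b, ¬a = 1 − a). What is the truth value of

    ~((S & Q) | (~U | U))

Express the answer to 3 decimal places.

0.025

S & Q = a·b on (0.3700, 0.3400) = 0.1258
~U = 1 − 0.9700 = 0.0300
~U | U = a + b − a·b on (0.0300, 0.9700) = 0.9709
(S & Q) | (~U | U) = a + b − a·b on (0.1258, 0.9709) = 0.9746
~((S & Q) | (~U | U)) = 1 − 0.9746 = 0.0254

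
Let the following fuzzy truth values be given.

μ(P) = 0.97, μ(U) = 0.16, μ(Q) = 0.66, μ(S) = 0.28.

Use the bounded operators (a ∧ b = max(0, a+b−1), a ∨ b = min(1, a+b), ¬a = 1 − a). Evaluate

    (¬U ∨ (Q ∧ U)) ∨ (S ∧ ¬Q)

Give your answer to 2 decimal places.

0.84

¬U = 1 − 0.16 = 0.84
Q ∧ U = max(0, a+b−1) on (0.66, 0.16) = 0.00
¬U ∨ (Q ∧ U) = min(1, a+b) on (0.84, 0.00) = 0.84
¬Q = 1 − 0.66 = 0.34
S ∧ ¬Q = max(0, a+b−1) on (0.28, 0.34) = 0.00
(¬U ∨ (Q ∧ U)) ∨ (S ∧ ¬Q) = min(1, a+b) on (0.84, 0.00) = 0.84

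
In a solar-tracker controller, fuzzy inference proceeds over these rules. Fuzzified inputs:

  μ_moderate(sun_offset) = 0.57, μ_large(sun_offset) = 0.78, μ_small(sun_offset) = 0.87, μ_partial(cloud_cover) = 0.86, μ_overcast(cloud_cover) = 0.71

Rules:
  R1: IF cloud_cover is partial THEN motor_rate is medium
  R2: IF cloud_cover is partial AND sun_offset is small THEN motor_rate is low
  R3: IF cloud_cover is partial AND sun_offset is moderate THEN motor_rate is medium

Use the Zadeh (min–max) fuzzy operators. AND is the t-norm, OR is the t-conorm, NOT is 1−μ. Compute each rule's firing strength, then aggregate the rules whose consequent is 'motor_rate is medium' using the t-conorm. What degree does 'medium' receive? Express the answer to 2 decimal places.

0.86

R1: partial=0.86 → w = 0.86
R2: partial=0.86, small=0.87; AND[min(a, b)] → w = 0.86
R3: partial=0.86, moderate=0.57; AND[min(a, b)] → w = 0.57
Rules with consequent 'medium': {R1, R3} → strengths 0.86, 0.57
Aggregate via t-conorm [max(a, b)]: 0.86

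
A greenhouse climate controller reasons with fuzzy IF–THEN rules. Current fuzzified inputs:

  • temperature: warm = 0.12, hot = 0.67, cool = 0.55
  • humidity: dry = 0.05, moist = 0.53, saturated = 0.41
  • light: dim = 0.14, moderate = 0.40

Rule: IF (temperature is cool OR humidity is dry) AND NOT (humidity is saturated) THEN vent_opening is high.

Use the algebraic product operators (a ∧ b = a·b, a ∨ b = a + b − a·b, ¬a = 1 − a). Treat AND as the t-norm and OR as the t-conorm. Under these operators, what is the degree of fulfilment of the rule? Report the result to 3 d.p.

firing strength: (cool=0.55 OR dry=0.05) = 0.5725; AND[a·b] with ¬saturated=1−0.41=0.59 → w = 0.3378

0.338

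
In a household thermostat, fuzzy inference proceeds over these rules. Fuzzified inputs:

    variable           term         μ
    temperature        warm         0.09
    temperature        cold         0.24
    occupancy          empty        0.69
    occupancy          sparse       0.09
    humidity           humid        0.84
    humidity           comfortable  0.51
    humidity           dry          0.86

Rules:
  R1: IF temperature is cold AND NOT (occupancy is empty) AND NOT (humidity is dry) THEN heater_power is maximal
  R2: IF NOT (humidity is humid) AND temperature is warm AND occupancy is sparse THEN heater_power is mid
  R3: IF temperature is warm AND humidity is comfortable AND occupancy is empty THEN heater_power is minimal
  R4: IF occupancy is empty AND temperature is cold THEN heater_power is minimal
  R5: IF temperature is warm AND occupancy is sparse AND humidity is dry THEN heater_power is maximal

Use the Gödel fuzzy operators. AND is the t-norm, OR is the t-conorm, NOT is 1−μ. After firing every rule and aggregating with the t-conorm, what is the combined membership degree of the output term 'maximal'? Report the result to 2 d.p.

R1: cold=0.24, ¬empty=1−0.69=0.31, ¬dry=1−0.86=0.14; AND[min(a, b)] → w = 0.14
R2: ¬humid=1−0.84=0.16, warm=0.09, sparse=0.09; AND[min(a, b)] → w = 0.09
R3: warm=0.09, comfortable=0.51, empty=0.69; AND[min(a, b)] → w = 0.09
R4: empty=0.69, cold=0.24; AND[min(a, b)] → w = 0.24
R5: warm=0.09, sparse=0.09, dry=0.86; AND[min(a, b)] → w = 0.09
Rules with consequent 'maximal': {R1, R5} → strengths 0.14, 0.09
Aggregate via t-conorm [max(a, b)]: 0.14

0.14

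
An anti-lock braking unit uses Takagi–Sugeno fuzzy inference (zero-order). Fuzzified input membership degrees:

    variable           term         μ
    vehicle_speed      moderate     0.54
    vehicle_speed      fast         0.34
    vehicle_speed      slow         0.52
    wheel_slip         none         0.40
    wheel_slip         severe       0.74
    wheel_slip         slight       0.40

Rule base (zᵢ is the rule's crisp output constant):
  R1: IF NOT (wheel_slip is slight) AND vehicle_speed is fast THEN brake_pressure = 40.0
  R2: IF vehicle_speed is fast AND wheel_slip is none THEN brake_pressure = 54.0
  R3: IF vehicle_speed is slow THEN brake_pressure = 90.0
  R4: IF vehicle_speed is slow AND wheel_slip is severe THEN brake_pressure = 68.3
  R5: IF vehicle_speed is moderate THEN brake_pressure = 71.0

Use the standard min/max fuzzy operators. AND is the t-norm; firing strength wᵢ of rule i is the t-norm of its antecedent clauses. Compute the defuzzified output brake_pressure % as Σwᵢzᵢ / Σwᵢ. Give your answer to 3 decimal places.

67.529

R1 (z=40.0): ¬slight=1−0.40=0.60, fast=0.34; AND[min(a, b)] → w = 0.34
R2 (z=54.0): fast=0.34, none=0.40; AND[min(a, b)] → w = 0.34
R3 (z=90.0): slow=0.52 → w = 0.52
R4 (z=68.3): slow=0.52, severe=0.74; AND[min(a, b)] → w = 0.52
R5 (z=71.0): moderate=0.54 → w = 0.54
Weighted average = (0.34·40.0 + 0.34·54.0 + 0.52·90.0 + 0.52·68.3 + 0.54·71.0) / (0.34 + 0.34 + 0.52 + 0.52 + 0.54)
  = 152.6160 / 2.2600 = 67.529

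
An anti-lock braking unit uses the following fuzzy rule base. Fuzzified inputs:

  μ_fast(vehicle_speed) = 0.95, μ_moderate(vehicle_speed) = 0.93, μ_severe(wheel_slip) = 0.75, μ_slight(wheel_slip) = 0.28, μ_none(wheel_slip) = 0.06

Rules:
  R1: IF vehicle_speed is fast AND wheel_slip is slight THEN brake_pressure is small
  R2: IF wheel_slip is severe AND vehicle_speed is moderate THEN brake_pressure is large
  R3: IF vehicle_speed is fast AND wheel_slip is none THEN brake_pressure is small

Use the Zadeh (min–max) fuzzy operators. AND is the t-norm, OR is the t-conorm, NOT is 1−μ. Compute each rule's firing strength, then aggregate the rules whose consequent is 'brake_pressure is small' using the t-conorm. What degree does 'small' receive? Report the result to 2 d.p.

0.28

R1: fast=0.95, slight=0.28; AND[min(a, b)] → w = 0.28
R2: severe=0.75, moderate=0.93; AND[min(a, b)] → w = 0.75
R3: fast=0.95, none=0.06; AND[min(a, b)] → w = 0.06
Rules with consequent 'small': {R1, R3} → strengths 0.28, 0.06
Aggregate via t-conorm [max(a, b)]: 0.28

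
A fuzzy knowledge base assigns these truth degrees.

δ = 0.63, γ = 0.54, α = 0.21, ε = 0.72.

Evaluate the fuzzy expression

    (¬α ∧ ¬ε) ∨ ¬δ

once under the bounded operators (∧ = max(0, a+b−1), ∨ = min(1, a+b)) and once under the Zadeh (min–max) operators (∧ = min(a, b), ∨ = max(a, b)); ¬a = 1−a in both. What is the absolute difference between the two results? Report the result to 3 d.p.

Under bounded:
  ¬α = 1 − 0.21 = 0.79
  ¬ε = 1 − 0.72 = 0.28
  ¬α ∧ ¬ε = max(0, a+b−1) on (0.79, 0.28) = 0.07
  ¬δ = 1 − 0.63 = 0.37
  (¬α ∧ ¬ε) ∨ ¬δ = min(1, a+b) on (0.07, 0.37) = 0.44
  → value = 0.4400
Under Zadeh (min–max):
  ¬α = 1 − 0.21 = 0.79
  ¬ε = 1 − 0.72 = 0.28
  ¬α ∧ ¬ε = min(a, b) on (0.79, 0.28) = 0.28
  ¬δ = 1 − 0.63 = 0.37
  (¬α ∧ ¬ε) ∨ ¬δ = max(a, b) on (0.28, 0.37) = 0.37
  → value = 0.3700
|0.4400 − 0.3700| = 0.070

0.070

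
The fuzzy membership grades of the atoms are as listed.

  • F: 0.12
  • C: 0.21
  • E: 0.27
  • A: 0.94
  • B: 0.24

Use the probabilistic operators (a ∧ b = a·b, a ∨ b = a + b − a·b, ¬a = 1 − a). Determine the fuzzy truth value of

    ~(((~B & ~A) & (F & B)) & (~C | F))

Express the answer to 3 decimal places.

~B = 1 − 0.2400 = 0.7600
~A = 1 − 0.9400 = 0.0600
~B & ~A = a·b on (0.7600, 0.0600) = 0.0456
F & B = a·b on (0.1200, 0.2400) = 0.0288
(~B & ~A) & (F & B) = a·b on (0.0456, 0.0288) = 0.0013
~C = 1 − 0.2100 = 0.7900
~C | F = a + b − a·b on (0.7900, 0.1200) = 0.8152
((~B & ~A) & (F & B)) & (~C | F) = a·b on (0.0013, 0.8152) = 0.0011
~(((~B & ~A) & (F & B)) & (~C | F)) = 1 − 0.0011 = 0.9989

0.999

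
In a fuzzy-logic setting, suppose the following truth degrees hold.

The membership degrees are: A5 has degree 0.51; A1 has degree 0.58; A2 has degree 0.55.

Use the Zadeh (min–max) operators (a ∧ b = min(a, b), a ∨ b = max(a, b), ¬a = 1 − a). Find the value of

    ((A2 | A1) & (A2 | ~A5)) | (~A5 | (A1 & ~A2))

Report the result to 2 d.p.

A2 | A1 = max(a, b) on (0.55, 0.58) = 0.58
~A5 = 1 − 0.51 = 0.49
A2 | ~A5 = max(a, b) on (0.55, 0.49) = 0.55
(A2 | A1) & (A2 | ~A5) = min(a, b) on (0.58, 0.55) = 0.55
~A5 = 1 − 0.51 = 0.49
~A2 = 1 − 0.55 = 0.45
A1 & ~A2 = min(a, b) on (0.58, 0.45) = 0.45
~A5 | (A1 & ~A2) = max(a, b) on (0.49, 0.45) = 0.49
((A2 | A1) & (A2 | ~A5)) | (~A5 | (A1 & ~A2)) = max(a, b) on (0.55, 0.49) = 0.55

0.55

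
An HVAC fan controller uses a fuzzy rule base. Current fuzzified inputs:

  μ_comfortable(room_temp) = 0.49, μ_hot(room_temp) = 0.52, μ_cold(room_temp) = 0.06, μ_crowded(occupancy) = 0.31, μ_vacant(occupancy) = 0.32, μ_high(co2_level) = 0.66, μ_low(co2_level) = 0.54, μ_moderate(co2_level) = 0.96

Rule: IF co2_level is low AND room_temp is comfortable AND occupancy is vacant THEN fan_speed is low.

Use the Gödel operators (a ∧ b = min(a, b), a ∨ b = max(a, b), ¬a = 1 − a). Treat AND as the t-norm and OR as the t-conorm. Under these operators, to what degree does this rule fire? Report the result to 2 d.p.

firing strength: low=0.54, comfortable=0.49, vacant=0.32; AND[min(a, b)] → w = 0.32

0.32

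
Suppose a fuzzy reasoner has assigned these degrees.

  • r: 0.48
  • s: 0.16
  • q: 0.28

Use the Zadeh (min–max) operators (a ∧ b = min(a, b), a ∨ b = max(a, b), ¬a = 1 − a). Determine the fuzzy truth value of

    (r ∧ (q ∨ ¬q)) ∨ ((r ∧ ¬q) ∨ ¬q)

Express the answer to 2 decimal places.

¬q = 1 − 0.28 = 0.72
q ∨ ¬q = max(a, b) on (0.28, 0.72) = 0.72
r ∧ (q ∨ ¬q) = min(a, b) on (0.48, 0.72) = 0.48
¬q = 1 − 0.28 = 0.72
r ∧ ¬q = min(a, b) on (0.48, 0.72) = 0.48
¬q = 1 − 0.28 = 0.72
(r ∧ ¬q) ∨ ¬q = max(a, b) on (0.48, 0.72) = 0.72
(r ∧ (q ∨ ¬q)) ∨ ((r ∧ ¬q) ∨ ¬q) = max(a, b) on (0.48, 0.72) = 0.72

0.72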